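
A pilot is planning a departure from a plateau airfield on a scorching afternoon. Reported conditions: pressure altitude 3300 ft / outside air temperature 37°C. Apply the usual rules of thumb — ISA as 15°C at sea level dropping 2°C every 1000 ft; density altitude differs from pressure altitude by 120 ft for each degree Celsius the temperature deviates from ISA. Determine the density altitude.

6732 ft

ISA temperature at 3300 ft = 15 − 2 × (3300/1000) = 8.4°C.
ISA deviation = 37 − 8.4 = +28.6°C.
Density altitude = 3300 + 120 × (28.6) = 3300 + (+3432) = 6732 ft.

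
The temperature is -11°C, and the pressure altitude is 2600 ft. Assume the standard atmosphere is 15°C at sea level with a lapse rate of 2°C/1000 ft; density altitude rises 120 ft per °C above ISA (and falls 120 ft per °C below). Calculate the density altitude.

ISA temperature at 2600 ft = 15 − 2 × (2600/1000) = 9.8°C.
ISA deviation = -11 − 9.8 = -20.8°C.
Density altitude = 2600 + 120 × (-20.8) = 2600 + (-2496) = 104 ft.

104 ft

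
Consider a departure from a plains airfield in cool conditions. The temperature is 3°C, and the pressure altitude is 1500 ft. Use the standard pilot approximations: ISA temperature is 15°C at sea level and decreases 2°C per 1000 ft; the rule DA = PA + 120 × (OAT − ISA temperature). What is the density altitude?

420 ft

ISA temperature at 1500 ft = 15 − 2 × (1500/1000) = 12°C.
ISA deviation = 3 − 12 = -9°C.
Density altitude = 1500 + 120 × (-9) = 1500 + (-1080) = 420 ft.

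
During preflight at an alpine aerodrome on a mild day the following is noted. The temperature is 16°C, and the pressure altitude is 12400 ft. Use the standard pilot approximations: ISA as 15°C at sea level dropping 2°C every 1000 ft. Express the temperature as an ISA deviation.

ISA+25.8°C

ISA temperature at 12400 ft = 15 − 2 × (12400/1000) = -9.8°C.
Deviation = OAT − ISA = 16 − (-9.8) = +25.8°C.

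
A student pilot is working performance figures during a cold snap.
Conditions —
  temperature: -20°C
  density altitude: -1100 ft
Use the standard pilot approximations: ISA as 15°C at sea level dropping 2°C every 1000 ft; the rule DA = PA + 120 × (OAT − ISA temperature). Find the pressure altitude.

2500 ft

DA = PA + 120 × (OAT − (15 − 2·PA/1000)) = PA + 120·OAT − 1800 + 0.24·PA = 1.24·PA + 120·OAT − 1800.
So 1.24·PA = -1100 − 120 × (-20) + 1800 = 3100.
PA = 3100 / 1.24 = 2500 ft.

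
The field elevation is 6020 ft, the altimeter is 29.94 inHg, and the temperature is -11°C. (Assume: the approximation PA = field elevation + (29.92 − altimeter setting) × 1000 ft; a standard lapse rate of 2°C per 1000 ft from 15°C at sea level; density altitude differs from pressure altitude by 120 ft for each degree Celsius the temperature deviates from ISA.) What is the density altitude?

Pressure altitude = 6020 + (29.92 − 29.94) × 1000 = 6020 + (-20) = 6000 ft.
ISA temperature at 6000 ft = 15 − 2 × (6000/1000) = 3°C.
ISA deviation = -11 − 3 = -14°C.
Density altitude = 6000 + 120 × (-14) = 4320 ft.

4320 ft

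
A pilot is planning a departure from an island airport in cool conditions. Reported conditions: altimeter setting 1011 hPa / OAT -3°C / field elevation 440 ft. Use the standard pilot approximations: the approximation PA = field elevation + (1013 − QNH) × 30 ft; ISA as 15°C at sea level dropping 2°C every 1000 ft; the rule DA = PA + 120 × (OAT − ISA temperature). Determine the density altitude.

-1540 ft

Pressure altitude = 440 + (1013 − 1011) × 30 = 440 + (+60) = 500 ft.
ISA temperature at 500 ft = 15 − 2 × (500/1000) = 14°C.
ISA deviation = -3 − 14 = -17°C.
Density altitude = 500 + 120 × (-17) = -1540 ft.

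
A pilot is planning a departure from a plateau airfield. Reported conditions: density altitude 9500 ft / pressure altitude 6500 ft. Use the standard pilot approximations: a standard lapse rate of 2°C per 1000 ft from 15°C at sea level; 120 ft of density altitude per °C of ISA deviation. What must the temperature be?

27°C

Density altitude − pressure altitude = 9500 − 6500 = +3000 ft.
At 120 ft/°C that is an ISA deviation of 3000/120 = +25°C.
ISA temperature at 6500 ft = 15 − 2 × (6500/1000) = 2°C.
OAT = ISA + deviation = 2 + (+25) = 27°C.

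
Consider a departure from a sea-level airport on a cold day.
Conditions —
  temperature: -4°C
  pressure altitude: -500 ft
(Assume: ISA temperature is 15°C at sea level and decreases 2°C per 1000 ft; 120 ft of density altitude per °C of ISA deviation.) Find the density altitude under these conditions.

-2900 ft

ISA temperature at -500 ft = 15 − 2 × (-500/1000) = 16°C.
ISA deviation = -4 − 16 = -20°C.
Density altitude = -500 + 120 × (-20) = -500 + (-2400) = -2900 ft.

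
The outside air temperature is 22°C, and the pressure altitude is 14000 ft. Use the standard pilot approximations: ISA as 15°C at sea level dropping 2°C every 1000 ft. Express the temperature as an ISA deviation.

ISA+35°C

ISA temperature at 14000 ft = 15 − 2 × (14000/1000) = -13°C.
Deviation = OAT − ISA = 22 − (-13) = +35°C.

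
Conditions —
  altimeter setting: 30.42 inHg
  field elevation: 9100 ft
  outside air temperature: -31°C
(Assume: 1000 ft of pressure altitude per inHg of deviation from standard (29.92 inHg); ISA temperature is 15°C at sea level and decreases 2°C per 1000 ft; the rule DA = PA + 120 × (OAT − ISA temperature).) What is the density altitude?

Pressure altitude = 9100 + (29.92 − 30.42) × 1000 = 9100 + (-500) = 8600 ft.
ISA temperature at 8600 ft = 15 − 2 × (8600/1000) = -2.2°C.
ISA deviation = -31 − (-2.2) = -28.8°C.
Density altitude = 8600 + 120 × (-28.8) = 5144 ft.

5144 ft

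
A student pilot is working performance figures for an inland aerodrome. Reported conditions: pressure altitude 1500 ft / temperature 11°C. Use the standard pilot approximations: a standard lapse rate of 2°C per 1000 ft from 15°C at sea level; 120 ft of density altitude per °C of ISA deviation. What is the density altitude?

1380 ft

ISA temperature at 1500 ft = 15 − 2 × (1500/1000) = 12°C.
ISA deviation = 11 − 12 = -1°C.
Density altitude = 1500 + 120 × (-1) = 1500 + (-120) = 1380 ft.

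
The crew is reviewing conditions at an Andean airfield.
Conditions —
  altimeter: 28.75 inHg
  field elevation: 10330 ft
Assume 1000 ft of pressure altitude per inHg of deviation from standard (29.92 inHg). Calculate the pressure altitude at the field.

11500 ft

Pressure correction = (29.92 − 28.75) × 1000 = +1170 ft.
Pressure altitude = 10330 + (+1170) = 11500 ft.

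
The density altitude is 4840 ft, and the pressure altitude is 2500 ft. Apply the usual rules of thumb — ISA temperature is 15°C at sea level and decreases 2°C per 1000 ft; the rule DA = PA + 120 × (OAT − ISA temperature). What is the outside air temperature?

29.5°C

Density altitude − pressure altitude = 4840 − 2500 = +2340 ft.
At 120 ft/°C that is an ISA deviation of 2340/120 = +19.5°C.
ISA temperature at 2500 ft = 15 − 2 × (2500/1000) = 10°C.
OAT = ISA + deviation = 10 + (+19.5) = 29.5°C.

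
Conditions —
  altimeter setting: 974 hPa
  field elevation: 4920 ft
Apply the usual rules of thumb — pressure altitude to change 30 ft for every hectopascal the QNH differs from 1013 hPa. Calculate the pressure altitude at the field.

Pressure correction = (1013 − 974) × 30 = +1170 ft.
Pressure altitude = 4920 + (+1170) = 6090 ft.

6090 ft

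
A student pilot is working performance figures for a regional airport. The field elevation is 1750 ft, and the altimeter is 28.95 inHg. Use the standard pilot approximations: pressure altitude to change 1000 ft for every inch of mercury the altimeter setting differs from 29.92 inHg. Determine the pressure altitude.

2720 ft

Pressure correction = (29.92 − 28.95) × 1000 = +970 ft.
Pressure altitude = 1750 + (+970) = 2720 ft.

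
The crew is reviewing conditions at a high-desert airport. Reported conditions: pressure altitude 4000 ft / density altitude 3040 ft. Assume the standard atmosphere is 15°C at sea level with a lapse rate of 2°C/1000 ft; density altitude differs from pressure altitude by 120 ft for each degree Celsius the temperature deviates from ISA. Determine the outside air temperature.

Density altitude − pressure altitude = 3040 − 4000 = -960 ft.
At 120 ft/°C that is an ISA deviation of -960/120 = -8°C.
ISA temperature at 4000 ft = 15 − 2 × (4000/1000) = 7°C.
OAT = ISA + deviation = 7 + (-8) = -1°C.

-1°C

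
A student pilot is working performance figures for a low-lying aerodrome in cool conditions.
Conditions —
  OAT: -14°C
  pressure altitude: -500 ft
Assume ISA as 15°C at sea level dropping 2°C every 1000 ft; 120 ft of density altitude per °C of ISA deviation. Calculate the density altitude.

-4100 ft

ISA temperature at -500 ft = 15 − 2 × (-500/1000) = 16°C.
ISA deviation = -14 − 16 = -30°C.
Density altitude = -500 + 120 × (-30) = -500 + (-3600) = -4100 ft.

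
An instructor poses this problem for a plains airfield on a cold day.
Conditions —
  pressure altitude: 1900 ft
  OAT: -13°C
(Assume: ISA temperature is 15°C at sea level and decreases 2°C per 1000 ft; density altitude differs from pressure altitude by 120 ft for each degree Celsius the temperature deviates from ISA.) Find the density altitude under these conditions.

ISA temperature at 1900 ft = 15 − 2 × (1900/1000) = 11.2°C.
ISA deviation = -13 − 11.2 = -24.2°C.
Density altitude = 1900 + 120 × (-24.2) = 1900 + (-2904) = -1004 ft.

-1004 ft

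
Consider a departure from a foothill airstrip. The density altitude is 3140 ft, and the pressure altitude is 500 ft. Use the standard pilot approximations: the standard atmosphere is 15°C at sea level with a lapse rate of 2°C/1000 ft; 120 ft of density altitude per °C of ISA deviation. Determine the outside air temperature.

36°C

Density altitude − pressure altitude = 3140 − 500 = +2640 ft.
At 120 ft/°C that is an ISA deviation of 2640/120 = +22°C.
ISA temperature at 500 ft = 15 − 2 × (500/1000) = 14°C.
OAT = ISA + deviation = 14 + (+22) = 36°C.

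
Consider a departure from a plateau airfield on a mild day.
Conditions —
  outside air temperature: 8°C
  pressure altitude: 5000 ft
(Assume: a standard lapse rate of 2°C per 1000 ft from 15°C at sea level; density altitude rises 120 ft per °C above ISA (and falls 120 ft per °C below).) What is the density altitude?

5360 ft

ISA temperature at 5000 ft = 15 − 2 × (5000/1000) = 5°C.
ISA deviation = 8 − 5 = +3°C.
Density altitude = 5000 + 120 × (3) = 5000 + (+360) = 5360 ft.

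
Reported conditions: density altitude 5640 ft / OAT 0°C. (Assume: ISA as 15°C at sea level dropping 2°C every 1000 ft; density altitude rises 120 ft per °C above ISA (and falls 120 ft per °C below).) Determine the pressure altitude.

DA = PA + 120 × (OAT − (15 − 2·PA/1000)) = PA + 120·OAT − 1800 + 0.24·PA = 1.24·PA + 120·OAT − 1800.
So 1.24·PA = 5640 − 120 × 0 + 1800 = 7440.
PA = 7440 / 1.24 = 6000 ft.

6000 ft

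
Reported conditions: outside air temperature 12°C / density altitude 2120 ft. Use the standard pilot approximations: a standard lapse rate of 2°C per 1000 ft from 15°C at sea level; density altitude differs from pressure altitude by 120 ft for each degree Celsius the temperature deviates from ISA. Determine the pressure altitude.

2000 ft

DA = PA + 120 × (OAT − (15 − 2·PA/1000)) = PA + 120·OAT − 1800 + 0.24·PA = 1.24·PA + 120·OAT − 1800.
So 1.24·PA = 2120 − 120 × 12 + 1800 = 2480.
PA = 2480 / 1.24 = 2000 ft.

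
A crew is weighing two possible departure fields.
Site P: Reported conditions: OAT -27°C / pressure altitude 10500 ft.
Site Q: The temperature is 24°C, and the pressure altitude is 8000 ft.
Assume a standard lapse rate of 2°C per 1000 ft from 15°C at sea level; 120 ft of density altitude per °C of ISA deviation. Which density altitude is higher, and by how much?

Site P: ISA temp = -6°C, deviation -21°C, DA = 10500 + 120 × (-21) = 7980 ft.
Site Q: ISA temp = -1°C, deviation +25°C, DA = 8000 + 120 × 25 = 11000 ft.
Site Q is higher by 11000 − 7980 = 3020 ft.

Site Q by 3020 ft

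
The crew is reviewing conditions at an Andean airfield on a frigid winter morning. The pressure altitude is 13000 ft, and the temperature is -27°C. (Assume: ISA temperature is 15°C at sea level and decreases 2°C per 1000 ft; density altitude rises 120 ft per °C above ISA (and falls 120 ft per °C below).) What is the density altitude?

11080 ft

ISA temperature at 13000 ft = 15 − 2 × (13000/1000) = -11°C.
ISA deviation = -27 − (-11) = -16°C.
Density altitude = 13000 + 120 × (-16) = 13000 + (-1920) = 11080 ft.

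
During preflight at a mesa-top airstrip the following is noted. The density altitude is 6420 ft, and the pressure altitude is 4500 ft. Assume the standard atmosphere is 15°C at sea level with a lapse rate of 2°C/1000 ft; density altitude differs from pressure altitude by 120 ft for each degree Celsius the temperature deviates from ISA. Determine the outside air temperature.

22°C

Density altitude − pressure altitude = 6420 − 4500 = +1920 ft.
At 120 ft/°C that is an ISA deviation of 1920/120 = +16°C.
ISA temperature at 4500 ft = 15 − 2 × (4500/1000) = 6°C.
OAT = ISA + deviation = 6 + (+16) = 22°C.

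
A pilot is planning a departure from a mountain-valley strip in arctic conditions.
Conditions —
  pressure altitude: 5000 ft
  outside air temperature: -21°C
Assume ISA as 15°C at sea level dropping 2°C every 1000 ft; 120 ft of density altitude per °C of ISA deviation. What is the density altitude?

1880 ft

ISA temperature at 5000 ft = 15 − 2 × (5000/1000) = 5°C.
ISA deviation = -21 − 5 = -26°C.
Density altitude = 5000 + 120 × (-26) = 5000 + (-3120) = 1880 ft.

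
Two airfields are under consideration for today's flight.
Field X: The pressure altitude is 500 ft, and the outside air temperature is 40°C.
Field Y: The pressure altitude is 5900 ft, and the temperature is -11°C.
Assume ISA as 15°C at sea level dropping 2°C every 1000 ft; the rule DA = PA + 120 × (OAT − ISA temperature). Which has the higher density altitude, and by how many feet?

Field X: ISA temp = 14°C, deviation +26°C, DA = 500 + 120 × 26 = 3620 ft.
Field Y: ISA temp = 3.2°C, deviation -14.2°C, DA = 5900 + 120 × (-14.2) = 4196 ft.
Field Y is higher by 4196 − 3620 = 576 ft.

Field Y by 576 ft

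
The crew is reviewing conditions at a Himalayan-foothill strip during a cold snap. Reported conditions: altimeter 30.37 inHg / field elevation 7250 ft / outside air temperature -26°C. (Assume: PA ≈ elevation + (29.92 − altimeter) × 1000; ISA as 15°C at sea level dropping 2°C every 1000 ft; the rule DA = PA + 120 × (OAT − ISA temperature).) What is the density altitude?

Pressure altitude = 7250 + (29.92 − 30.37) × 1000 = 7250 + (-450) = 6800 ft.
ISA temperature at 6800 ft = 15 − 2 × (6800/1000) = 1.4°C.
ISA deviation = -26 − 1.4 = -27.4°C.
Density altitude = 6800 + 120 × (-27.4) = 3512 ft.

3512 ft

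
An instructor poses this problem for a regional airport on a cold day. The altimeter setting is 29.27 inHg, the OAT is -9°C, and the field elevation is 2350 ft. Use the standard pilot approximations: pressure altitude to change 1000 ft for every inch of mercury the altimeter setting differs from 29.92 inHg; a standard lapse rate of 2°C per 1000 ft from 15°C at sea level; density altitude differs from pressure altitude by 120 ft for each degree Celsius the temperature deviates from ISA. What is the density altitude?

Pressure altitude = 2350 + (29.92 − 29.27) × 1000 = 2350 + (+650) = 3000 ft.
ISA temperature at 3000 ft = 15 − 2 × (3000/1000) = 9°C.
ISA deviation = -9 − 9 = -18°C.
Density altitude = 3000 + 120 × (-18) = 840 ft.

840 ft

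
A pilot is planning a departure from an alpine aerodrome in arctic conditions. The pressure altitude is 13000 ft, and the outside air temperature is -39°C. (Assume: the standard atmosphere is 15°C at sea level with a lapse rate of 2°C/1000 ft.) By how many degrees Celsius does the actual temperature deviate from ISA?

ISA-28°C

ISA temperature at 13000 ft = 15 − 2 × (13000/1000) = -11°C.
Deviation = OAT − ISA = -39 − (-11) = -28°C.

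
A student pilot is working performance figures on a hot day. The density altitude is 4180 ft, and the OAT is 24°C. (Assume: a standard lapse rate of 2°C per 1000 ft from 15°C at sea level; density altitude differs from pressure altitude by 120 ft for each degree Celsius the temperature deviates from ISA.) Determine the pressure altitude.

2500 ft

DA = PA + 120 × (OAT − (15 − 2·PA/1000)) = PA + 120·OAT − 1800 + 0.24·PA = 1.24·PA + 120·OAT − 1800.
So 1.24·PA = 4180 − 120 × 24 + 1800 = 3100.
PA = 3100 / 1.24 = 2500 ft.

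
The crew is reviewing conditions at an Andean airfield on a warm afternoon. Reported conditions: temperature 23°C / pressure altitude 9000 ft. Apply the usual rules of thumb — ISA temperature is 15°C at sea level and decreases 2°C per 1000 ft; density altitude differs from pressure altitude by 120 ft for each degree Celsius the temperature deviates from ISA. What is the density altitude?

ISA temperature at 9000 ft = 15 − 2 × (9000/1000) = -3°C.
ISA deviation = 23 − (-3) = +26°C.
Density altitude = 9000 + 120 × (26) = 9000 + (+3120) = 12120 ft.

12120 ft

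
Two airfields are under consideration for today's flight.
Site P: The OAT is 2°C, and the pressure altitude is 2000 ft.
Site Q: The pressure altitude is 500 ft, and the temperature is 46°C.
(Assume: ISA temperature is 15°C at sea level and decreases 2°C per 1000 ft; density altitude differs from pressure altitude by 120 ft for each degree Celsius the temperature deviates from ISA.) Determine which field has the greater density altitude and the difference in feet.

Site P: ISA temp = 11°C, deviation -9°C, DA = 2000 + 120 × (-9) = 920 ft.
Site Q: ISA temp = 14°C, deviation +32°C, DA = 500 + 120 × 32 = 4340 ft.
Site Q is higher by 4340 − 920 = 3420 ft.

Site Q by 3420 ft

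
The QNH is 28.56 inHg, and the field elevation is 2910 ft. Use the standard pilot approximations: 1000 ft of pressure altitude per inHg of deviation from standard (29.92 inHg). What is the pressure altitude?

Pressure correction = (29.92 − 28.56) × 1000 = +1360 ft.
Pressure altitude = 2910 + (+1360) = 4270 ft.

4270 ft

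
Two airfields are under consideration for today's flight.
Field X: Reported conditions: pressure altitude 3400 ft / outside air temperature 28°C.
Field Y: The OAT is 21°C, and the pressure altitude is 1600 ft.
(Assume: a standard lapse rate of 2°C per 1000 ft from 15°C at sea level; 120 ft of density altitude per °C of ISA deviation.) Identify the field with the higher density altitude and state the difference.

Field X by 3072 ft

Field X: ISA temp = 8.2°C, deviation +19.8°C, DA = 3400 + 120 × 19.8 = 5776 ft.
Field Y: ISA temp = 11.8°C, deviation +9.2°C, DA = 1600 + 120 × 9.2 = 2704 ft.
Field X is higher by 5776 − 2704 = 3072 ft.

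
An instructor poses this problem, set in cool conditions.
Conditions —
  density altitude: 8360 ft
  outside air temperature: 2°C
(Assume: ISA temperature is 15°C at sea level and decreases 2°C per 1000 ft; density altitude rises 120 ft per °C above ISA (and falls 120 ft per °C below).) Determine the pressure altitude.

DA = PA + 120 × (OAT − (15 − 2·PA/1000)) = PA + 120·OAT − 1800 + 0.24·PA = 1.24·PA + 120·OAT − 1800.
So 1.24·PA = 8360 − 120 × 2 + 1800 = 9920.
PA = 9920 / 1.24 = 8000 ft.

8000 ft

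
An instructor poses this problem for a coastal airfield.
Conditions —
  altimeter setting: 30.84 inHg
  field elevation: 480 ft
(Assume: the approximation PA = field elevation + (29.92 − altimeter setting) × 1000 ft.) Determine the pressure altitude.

-440 ft

Pressure correction = (29.92 − 30.84) × 1000 = -920 ft.
Pressure altitude = 480 + (-920) = -440 ft.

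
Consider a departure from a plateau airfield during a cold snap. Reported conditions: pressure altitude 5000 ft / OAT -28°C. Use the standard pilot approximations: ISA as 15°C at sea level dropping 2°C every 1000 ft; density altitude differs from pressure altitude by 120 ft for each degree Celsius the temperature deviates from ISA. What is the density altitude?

1040 ft

ISA temperature at 5000 ft = 15 − 2 × (5000/1000) = 5°C.
ISA deviation = -28 − 5 = -33°C.
Density altitude = 5000 + 120 × (-33) = 5000 + (-3960) = 1040 ft.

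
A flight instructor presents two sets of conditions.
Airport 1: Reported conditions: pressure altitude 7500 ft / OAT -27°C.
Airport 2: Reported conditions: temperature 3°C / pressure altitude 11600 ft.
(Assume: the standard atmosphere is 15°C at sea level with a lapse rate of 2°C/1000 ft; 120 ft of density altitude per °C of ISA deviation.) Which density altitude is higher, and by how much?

Airport 1: ISA temp = 0°C, deviation -27°C, DA = 7500 + 120 × (-27) = 4260 ft.
Airport 2: ISA temp = -8.2°C, deviation +11.2°C, DA = 11600 + 120 × 11.2 = 12944 ft.
Airport 2 is higher by 12944 − 4260 = 8684 ft.

Airport 2 by 8684 ft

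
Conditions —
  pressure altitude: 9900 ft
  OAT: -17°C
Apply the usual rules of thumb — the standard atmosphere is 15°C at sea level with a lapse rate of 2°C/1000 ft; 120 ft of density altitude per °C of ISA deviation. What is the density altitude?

8436 ft

ISA temperature at 9900 ft = 15 − 2 × (9900/1000) = -4.8°C.
ISA deviation = -17 − (-4.8) = -12.2°C.
Density altitude = 9900 + 120 × (-12.2) = 9900 + (-1464) = 8436 ft.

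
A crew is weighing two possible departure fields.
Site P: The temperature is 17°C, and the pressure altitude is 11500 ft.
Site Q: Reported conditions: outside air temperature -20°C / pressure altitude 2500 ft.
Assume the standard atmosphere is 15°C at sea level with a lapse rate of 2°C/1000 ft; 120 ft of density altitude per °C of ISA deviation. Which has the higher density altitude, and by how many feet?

Site P by 15600 ft

Site P: ISA temp = -8°C, deviation +25°C, DA = 11500 + 120 × 25 = 14500 ft.
Site Q: ISA temp = 10°C, deviation -30°C, DA = 2500 + 120 × (-30) = -1100 ft.
Site P is higher by 14500 − (-1100) = 15600 ft.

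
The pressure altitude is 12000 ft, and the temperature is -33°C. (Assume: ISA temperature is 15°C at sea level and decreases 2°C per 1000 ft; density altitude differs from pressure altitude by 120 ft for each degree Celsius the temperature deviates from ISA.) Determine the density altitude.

ISA temperature at 12000 ft = 15 − 2 × (12000/1000) = -9°C.
ISA deviation = -33 − (-9) = -24°C.
Density altitude = 12000 + 120 × (-24) = 12000 + (-2880) = 9120 ft.

9120 ft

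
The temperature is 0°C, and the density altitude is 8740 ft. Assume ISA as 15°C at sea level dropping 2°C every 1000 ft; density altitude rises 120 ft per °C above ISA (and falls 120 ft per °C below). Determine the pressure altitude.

DA = PA + 120 × (OAT − (15 − 2·PA/1000)) = PA + 120·OAT − 1800 + 0.24·PA = 1.24·PA + 120·OAT − 1800.
So 1.24·PA = 8740 − 120 × 0 + 1800 = 10540.
PA = 10540 / 1.24 = 8500 ft.

8500 ft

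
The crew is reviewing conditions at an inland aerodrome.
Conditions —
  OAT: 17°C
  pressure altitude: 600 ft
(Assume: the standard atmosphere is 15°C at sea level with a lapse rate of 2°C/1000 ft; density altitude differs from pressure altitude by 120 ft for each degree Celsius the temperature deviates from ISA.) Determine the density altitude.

ISA temperature at 600 ft = 15 − 2 × (600/1000) = 13.8°C.
ISA deviation = 17 − 13.8 = +3.2°C.
Density altitude = 600 + 120 × (3.2) = 600 + (+384) = 984 ft.

984 ft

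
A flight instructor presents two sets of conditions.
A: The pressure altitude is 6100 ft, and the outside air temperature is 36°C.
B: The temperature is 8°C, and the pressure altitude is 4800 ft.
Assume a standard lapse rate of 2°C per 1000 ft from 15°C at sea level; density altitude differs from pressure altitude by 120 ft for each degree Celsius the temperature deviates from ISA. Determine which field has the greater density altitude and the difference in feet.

A: ISA temp = 2.8°C, deviation +33.2°C, DA = 6100 + 120 × 33.2 = 10084 ft.
B: ISA temp = 5.4°C, deviation +2.6°C, DA = 4800 + 120 × 2.6 = 5112 ft.
A is higher by 10084 − 5112 = 4972 ft.

A by 4972 ft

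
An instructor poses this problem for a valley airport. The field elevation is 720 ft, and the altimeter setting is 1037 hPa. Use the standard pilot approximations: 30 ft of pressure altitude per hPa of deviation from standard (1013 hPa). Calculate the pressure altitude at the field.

Pressure correction = (1013 − 1037) × 30 = -720 ft.
Pressure altitude = 720 + (-720) = 0 ft.

0 ft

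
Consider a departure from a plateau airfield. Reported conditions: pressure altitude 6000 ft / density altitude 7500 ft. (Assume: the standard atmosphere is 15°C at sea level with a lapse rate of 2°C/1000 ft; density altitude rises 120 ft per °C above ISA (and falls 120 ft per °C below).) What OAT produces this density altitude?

15.5°C

Density altitude − pressure altitude = 7500 − 6000 = +1500 ft.
At 120 ft/°C that is an ISA deviation of 1500/120 = +12.5°C.
ISA temperature at 6000 ft = 15 − 2 × (6000/1000) = 3°C.
OAT = ISA + deviation = 3 + (+12.5) = 15.5°C.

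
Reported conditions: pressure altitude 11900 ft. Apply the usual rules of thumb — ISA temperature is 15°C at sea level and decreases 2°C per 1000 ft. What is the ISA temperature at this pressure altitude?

-8.8°C

ISA temperature = 15 − 2 × (11900/1000) = 15 − 23.8 = -8.8°C.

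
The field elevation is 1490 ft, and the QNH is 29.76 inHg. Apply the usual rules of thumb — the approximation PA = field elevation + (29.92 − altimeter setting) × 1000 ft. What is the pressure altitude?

Pressure correction = (29.92 − 29.76) × 1000 = +160 ft.
Pressure altitude = 1490 + (+160) = 1650 ft.

1650 ft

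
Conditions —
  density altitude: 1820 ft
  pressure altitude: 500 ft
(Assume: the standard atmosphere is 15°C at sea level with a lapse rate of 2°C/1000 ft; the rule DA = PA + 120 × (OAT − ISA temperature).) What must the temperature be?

25°C

Density altitude − pressure altitude = 1820 − 500 = +1320 ft.
At 120 ft/°C that is an ISA deviation of 1320/120 = +11°C.
ISA temperature at 500 ft = 15 − 2 × (500/1000) = 14°C.
OAT = ISA + deviation = 14 + (+11) = 25°C.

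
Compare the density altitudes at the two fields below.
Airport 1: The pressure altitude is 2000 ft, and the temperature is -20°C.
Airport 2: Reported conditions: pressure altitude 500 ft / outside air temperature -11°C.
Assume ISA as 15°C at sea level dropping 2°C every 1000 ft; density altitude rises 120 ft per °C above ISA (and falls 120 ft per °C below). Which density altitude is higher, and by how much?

Airport 1 by 780 ft

Airport 1: ISA temp = 11°C, deviation -31°C, DA = 2000 + 120 × (-31) = -1720 ft.
Airport 2: ISA temp = 14°C, deviation -25°C, DA = 500 + 120 × (-25) = -2500 ft.
Airport 1 is higher by -1720 − (-2500) = 780 ft.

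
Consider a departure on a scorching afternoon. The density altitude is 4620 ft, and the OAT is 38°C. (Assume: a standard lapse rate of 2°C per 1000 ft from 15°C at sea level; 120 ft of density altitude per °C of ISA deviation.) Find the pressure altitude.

DA = PA + 120 × (OAT − (15 − 2·PA/1000)) = PA + 120·OAT − 1800 + 0.24·PA = 1.24·PA + 120·OAT − 1800.
So 1.24·PA = 4620 − 120 × 38 + 1800 = 1860.
PA = 1860 / 1.24 = 1500 ft.

1500 ft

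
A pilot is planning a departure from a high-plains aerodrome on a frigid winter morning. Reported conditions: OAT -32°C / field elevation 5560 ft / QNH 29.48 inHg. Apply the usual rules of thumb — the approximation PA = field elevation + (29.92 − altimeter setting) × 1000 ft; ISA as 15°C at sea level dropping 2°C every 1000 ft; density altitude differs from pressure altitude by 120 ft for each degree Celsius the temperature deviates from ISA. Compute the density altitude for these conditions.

1800 ft

Pressure altitude = 5560 + (29.92 − 29.48) × 1000 = 5560 + (+440) = 6000 ft.
ISA temperature at 6000 ft = 15 − 2 × (6000/1000) = 3°C.
ISA deviation = -32 − 3 = -35°C.
Density altitude = 6000 + 120 × (-35) = 1800 ft.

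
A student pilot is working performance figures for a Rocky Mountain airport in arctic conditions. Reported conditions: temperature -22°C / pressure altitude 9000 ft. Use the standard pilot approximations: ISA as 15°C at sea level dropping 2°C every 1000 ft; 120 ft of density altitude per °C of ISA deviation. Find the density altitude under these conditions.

6720 ft

ISA temperature at 9000 ft = 15 − 2 × (9000/1000) = -3°C.
ISA deviation = -22 − (-3) = -19°C.
Density altitude = 9000 + 120 × (-19) = 9000 + (-2280) = 6720 ft.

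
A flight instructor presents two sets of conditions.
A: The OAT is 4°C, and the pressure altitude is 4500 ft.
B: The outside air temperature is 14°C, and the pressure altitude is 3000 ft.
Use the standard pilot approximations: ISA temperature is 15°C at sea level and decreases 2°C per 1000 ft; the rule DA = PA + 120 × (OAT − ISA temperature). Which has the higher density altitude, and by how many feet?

A by 660 ft

A: ISA temp = 6°C, deviation -2°C, DA = 4500 + 120 × (-2) = 4260 ft.
B: ISA temp = 9°C, deviation +5°C, DA = 3000 + 120 × 5 = 3600 ft.
A is higher by 4260 − 3600 = 660 ft.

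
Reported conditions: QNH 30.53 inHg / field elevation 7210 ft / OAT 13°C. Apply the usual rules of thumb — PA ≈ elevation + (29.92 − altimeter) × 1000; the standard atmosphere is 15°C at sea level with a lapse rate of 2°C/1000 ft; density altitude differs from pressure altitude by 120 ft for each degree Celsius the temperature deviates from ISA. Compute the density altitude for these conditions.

7944 ft

Pressure altitude = 7210 + (29.92 − 30.53) × 1000 = 7210 + (-610) = 6600 ft.
ISA temperature at 6600 ft = 15 − 2 × (6600/1000) = 1.8°C.
ISA deviation = 13 − 1.8 = +11.2°C.
Density altitude = 6600 + 120 × (11.2) = 7944 ft.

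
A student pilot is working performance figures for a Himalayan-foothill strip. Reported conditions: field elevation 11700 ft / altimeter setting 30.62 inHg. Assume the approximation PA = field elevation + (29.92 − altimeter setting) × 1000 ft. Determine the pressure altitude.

Pressure correction = (29.92 − 30.62) × 1000 = -700 ft.
Pressure altitude = 11700 + (-700) = 11000 ft.

11000 ft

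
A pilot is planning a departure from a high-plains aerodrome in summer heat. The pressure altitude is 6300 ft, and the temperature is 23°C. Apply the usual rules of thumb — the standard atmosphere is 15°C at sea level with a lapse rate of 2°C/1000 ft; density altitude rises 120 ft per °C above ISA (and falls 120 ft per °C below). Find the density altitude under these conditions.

8772 ft

ISA temperature at 6300 ft = 15 − 2 × (6300/1000) = 2.4°C.
ISA deviation = 23 − 2.4 = +20.6°C.
Density altitude = 6300 + 120 × (20.6) = 6300 + (+2472) = 8772 ft.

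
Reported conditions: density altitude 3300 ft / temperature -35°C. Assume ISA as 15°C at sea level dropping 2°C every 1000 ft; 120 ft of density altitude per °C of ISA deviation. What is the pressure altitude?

DA = PA + 120 × (OAT − (15 − 2·PA/1000)) = PA + 120·OAT − 1800 + 0.24·PA = 1.24·PA + 120·OAT − 1800.
So 1.24·PA = 3300 − 120 × (-35) + 1800 = 9300.
PA = 9300 / 1.24 = 7500 ft.

7500 ft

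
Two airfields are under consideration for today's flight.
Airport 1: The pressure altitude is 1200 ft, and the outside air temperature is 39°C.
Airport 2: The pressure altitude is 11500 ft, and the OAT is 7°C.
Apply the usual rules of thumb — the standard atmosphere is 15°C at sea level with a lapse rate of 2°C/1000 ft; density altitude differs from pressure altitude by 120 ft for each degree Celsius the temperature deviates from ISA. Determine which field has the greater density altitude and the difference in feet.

Airport 2 by 8932 ft

Airport 1: ISA temp = 12.6°C, deviation +26.4°C, DA = 1200 + 120 × 26.4 = 4368 ft.
Airport 2: ISA temp = -8°C, deviation +15°C, DA = 11500 + 120 × 15 = 13300 ft.
Airport 2 is higher by 13300 − 4368 = 8932 ft.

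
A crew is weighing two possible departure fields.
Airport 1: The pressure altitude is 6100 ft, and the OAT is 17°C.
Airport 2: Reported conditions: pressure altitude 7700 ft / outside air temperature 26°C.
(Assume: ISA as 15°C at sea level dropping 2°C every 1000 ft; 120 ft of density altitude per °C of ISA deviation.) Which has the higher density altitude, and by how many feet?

Airport 2 by 3064 ft

Airport 1: ISA temp = 2.8°C, deviation +14.2°C, DA = 6100 + 120 × 14.2 = 7804 ft.
Airport 2: ISA temp = -0.4°C, deviation +26.4°C, DA = 7700 + 120 × 26.4 = 10868 ft.
Airport 2 is higher by 10868 − 7804 = 3064 ft.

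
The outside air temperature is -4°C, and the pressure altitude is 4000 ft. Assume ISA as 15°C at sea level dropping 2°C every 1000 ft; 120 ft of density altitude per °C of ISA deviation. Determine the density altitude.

2680 ft

ISA temperature at 4000 ft = 15 − 2 × (4000/1000) = 7°C.
ISA deviation = -4 − 7 = -11°C.
Density altitude = 4000 + 120 × (-11) = 4000 + (-1320) = 2680 ft.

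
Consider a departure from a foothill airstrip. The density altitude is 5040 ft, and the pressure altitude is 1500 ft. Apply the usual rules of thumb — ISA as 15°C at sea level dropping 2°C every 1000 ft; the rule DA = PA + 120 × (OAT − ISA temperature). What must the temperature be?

41.5°C

Density altitude − pressure altitude = 5040 − 1500 = +3540 ft.
At 120 ft/°C that is an ISA deviation of 3540/120 = +29.5°C.
ISA temperature at 1500 ft = 15 − 2 × (1500/1000) = 12°C.
OAT = ISA + deviation = 12 + (+29.5) = 41.5°C.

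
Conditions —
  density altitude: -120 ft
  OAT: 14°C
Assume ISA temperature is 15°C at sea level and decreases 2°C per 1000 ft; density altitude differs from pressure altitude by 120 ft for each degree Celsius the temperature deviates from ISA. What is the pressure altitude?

0 ft

DA = PA + 120 × (OAT − (15 − 2·PA/1000)) = PA + 120·OAT − 1800 + 0.24·PA = 1.24·PA + 120·OAT − 1800.
So 1.24·PA = -120 − 120 × 14 + 1800 = 0.
PA = 0 / 1.24 = 0 ft.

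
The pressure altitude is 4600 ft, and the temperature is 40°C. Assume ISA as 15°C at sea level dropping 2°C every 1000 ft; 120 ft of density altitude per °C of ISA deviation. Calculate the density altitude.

8704 ft

ISA temperature at 4600 ft = 15 − 2 × (4600/1000) = 5.8°C.
ISA deviation = 40 − 5.8 = +34.2°C.
Density altitude = 4600 + 120 × (34.2) = 4600 + (+4104) = 8704 ft.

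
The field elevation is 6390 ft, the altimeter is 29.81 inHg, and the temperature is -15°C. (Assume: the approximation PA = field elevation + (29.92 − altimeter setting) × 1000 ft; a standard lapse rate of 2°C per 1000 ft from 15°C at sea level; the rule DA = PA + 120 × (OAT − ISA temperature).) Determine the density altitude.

Pressure altitude = 6390 + (29.92 − 29.81) × 1000 = 6390 + (+110) = 6500 ft.
ISA temperature at 6500 ft = 15 − 2 × (6500/1000) = 2°C.
ISA deviation = -15 − 2 = -17°C.
Density altitude = 6500 + 120 × (-17) = 4460 ft.

4460 ft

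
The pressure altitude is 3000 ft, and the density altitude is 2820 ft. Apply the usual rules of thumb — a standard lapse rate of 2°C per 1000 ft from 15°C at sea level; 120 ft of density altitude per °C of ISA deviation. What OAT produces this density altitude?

7.5°C

Density altitude − pressure altitude = 2820 − 3000 = -180 ft.
At 120 ft/°C that is an ISA deviation of -180/120 = -1.5°C.
ISA temperature at 3000 ft = 15 − 2 × (3000/1000) = 9°C.
OAT = ISA + deviation = 9 + (-1.5) = 7.5°C.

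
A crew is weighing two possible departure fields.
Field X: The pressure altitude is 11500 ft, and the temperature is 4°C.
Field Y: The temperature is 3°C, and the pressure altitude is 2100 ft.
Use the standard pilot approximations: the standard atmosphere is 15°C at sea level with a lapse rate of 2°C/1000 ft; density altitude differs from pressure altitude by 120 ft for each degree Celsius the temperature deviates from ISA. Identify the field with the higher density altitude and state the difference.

Field X by 11776 ft

Field X: ISA temp = -8°C, deviation +12°C, DA = 11500 + 120 × 12 = 12940 ft.
Field Y: ISA temp = 10.8°C, deviation -7.8°C, DA = 2100 + 120 × (-7.8) = 1164 ft.
Field X is higher by 12940 − 1164 = 11776 ft.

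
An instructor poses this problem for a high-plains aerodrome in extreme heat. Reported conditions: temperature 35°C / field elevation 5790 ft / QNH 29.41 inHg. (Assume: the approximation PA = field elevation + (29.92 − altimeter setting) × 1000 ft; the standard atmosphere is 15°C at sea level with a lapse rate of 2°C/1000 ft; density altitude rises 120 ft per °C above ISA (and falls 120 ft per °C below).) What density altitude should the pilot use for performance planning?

10212 ft

Pressure altitude = 5790 + (29.92 − 29.41) × 1000 = 5790 + (+510) = 6300 ft.
ISA temperature at 6300 ft = 15 − 2 × (6300/1000) = 2.4°C.
ISA deviation = 35 − 2.4 = +32.6°C.
Density altitude = 6300 + 120 × (32.6) = 10212 ft.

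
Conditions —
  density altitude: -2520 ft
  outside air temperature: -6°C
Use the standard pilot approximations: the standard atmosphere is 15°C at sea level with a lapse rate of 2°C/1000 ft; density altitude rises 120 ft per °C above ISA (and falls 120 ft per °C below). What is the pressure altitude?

0 ft

DA = PA + 120 × (OAT − (15 − 2·PA/1000)) = PA + 120·OAT − 1800 + 0.24·PA = 1.24·PA + 120·OAT − 1800.
So 1.24·PA = -2520 − 120 × (-6) + 1800 = 0.
PA = 0 / 1.24 = 0 ft.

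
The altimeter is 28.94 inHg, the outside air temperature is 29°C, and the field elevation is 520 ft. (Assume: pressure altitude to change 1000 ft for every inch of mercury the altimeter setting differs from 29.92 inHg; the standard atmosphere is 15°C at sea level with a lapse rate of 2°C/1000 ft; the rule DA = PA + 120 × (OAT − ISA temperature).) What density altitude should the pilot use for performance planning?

Pressure altitude = 520 + (29.92 − 28.94) × 1000 = 520 + (+980) = 1500 ft.
ISA temperature at 1500 ft = 15 − 2 × (1500/1000) = 12°C.
ISA deviation = 29 − 12 = +17°C.
Density altitude = 1500 + 120 × (17) = 3540 ft.

3540 ft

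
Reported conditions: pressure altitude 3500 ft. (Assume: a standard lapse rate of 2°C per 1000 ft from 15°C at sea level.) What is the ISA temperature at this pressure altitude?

8°C

ISA temperature = 15 − 2 × (3500/1000) = 15 − 7 = 8°C.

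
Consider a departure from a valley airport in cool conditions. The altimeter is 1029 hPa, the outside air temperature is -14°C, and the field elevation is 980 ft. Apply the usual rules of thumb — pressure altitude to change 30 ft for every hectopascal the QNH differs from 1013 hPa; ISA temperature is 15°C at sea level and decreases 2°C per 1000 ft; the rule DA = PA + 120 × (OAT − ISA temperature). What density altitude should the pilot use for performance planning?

-2860 ft

Pressure altitude = 980 + (1013 − 1029) × 30 = 980 + (-480) = 500 ft.
ISA temperature at 500 ft = 15 − 2 × (500/1000) = 14°C.
ISA deviation = -14 − 14 = -28°C.
Density altitude = 500 + 120 × (-28) = -2860 ft.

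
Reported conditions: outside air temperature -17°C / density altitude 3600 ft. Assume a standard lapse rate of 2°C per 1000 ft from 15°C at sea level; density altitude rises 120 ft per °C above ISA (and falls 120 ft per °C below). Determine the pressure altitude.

6000 ft

DA = PA + 120 × (OAT − (15 − 2·PA/1000)) = PA + 120·OAT − 1800 + 0.24·PA = 1.24·PA + 120·OAT − 1800.
So 1.24·PA = 3600 − 120 × (-17) + 1800 = 7440.
PA = 7440 / 1.24 = 6000 ft.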